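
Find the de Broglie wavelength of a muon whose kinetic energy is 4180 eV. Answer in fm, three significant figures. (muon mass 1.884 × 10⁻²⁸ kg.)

KE = 4180 eV = 6.696 × 10⁻¹⁶ J.
p = √(2mKE) = √(2 × 1.884 × 10⁻²⁸ × 6.696 × 10⁻¹⁶) = 5.023 × 10⁻²² kg·m/s.
λ = h/p = 6.626 × 10⁻³⁴ / 5.023 × 10⁻²² = 1.32 × 10⁻¹² m = 1320 fm.

λ = 1320 fm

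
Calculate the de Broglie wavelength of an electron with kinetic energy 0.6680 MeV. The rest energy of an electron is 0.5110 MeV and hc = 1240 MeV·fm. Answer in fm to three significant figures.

Total energy E = KE + m₀c² = 0.6680 + 0.5110 = 1.1790 MeV.
(pc)² = E² − (m₀c²)² = (1.1790)² − (0.5110)² = 1.129 MeV², so pc = 1.063 MeV.
λ = hc/(pc) = 1240 MeV·fm / 1.063 MeV = 1170 fm.

λ = 1170 fm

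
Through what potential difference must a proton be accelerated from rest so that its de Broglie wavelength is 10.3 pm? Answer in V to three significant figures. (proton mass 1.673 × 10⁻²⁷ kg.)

p = h/λ = 6.626 × 10⁻³⁴ / 1.030 × 10⁻¹¹ = 6.433 × 10⁻²³ kg·m/s.
KE = p²/(2m) = 1.237 × 10⁻¹⁸ J.
V = KE/e = 1.237 × 10⁻¹⁸ / (1.602 × 10⁻¹⁹) = 7.72 V.

V = 7.72 V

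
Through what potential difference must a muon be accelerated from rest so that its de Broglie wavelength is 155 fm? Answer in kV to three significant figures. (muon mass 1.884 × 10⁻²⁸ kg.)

V = 303 kV

p = h/λ = 6.626 × 10⁻³⁴ / 1.550 × 10⁻¹³ = 4.275 × 10⁻²¹ kg·m/s.
KE = p²/(2m) = 4.850 × 10⁻¹⁴ J.
V = KE/e = 4.850 × 10⁻¹⁴ / (1.602 × 10⁻¹⁹) = 303 kV.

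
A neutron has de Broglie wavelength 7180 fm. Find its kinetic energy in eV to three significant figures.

p = h/λ = 6.626 × 10⁻³⁴ / 7.180 × 10⁻¹² = 9.228 × 10⁻²³ kg·m/s.
KE = p²/(2m) = (9.228 × 10⁻²³)² / (2 × 1.675 × 10⁻²⁷) = 2.542 × 10⁻¹⁸ J = 15.9 eV.

KE = 15.9 eV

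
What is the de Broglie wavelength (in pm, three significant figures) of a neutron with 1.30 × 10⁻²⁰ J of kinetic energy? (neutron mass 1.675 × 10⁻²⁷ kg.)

p = √(2mKE) = √(2 × 1.675 × 10⁻²⁷ × 1.300 × 10⁻²⁰) = 6.599 × 10⁻²⁴ kg·m/s.
λ = h/p = 6.626 × 10⁻³⁴ / 6.599 × 10⁻²⁴ = 1.00 × 10⁻¹⁰ m = 100 pm.

λ = 100 pm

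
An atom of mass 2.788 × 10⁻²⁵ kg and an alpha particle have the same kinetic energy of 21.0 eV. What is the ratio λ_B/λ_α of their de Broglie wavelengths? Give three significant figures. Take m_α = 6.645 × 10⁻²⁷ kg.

λ_B/λ_α = 0.154

At fixed KE, p = √(2mKE) so λ = h/p ∝ 1/√m.
λ_B/λ_α = √(m_α/m_B) = √(6.645 × 10⁻²⁷/2.788 × 10⁻²⁵) = √(0.02383) = 0.154.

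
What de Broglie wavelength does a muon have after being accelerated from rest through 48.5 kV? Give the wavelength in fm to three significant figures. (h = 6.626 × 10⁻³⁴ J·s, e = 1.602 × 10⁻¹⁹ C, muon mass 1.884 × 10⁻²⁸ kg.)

λ = 387 fm

KE = eV = 1.602 × 10⁻¹⁹ × 4.850 × 10⁴ = 7.770 × 10⁻¹⁵ J.
p = √(2mKE) = √(2 × 1.884 × 10⁻²⁸ × 7.770 × 10⁻¹⁵) = 1.711 × 10⁻²¹ kg·m/s.
λ = h/p = 6.626 × 10⁻³⁴ / 1.711 × 10⁻²¹ = 3.87 × 10⁻¹³ m = 387 fm.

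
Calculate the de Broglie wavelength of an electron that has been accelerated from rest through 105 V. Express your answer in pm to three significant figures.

KE = eV = 1.602 × 10⁻¹⁹ × 105.0 = 1.682 × 10⁻¹⁷ J.
p = √(2mKE) = √(2 × 9.109 × 10⁻³¹ × 1.682 × 10⁻¹⁷) = 5.536 × 10⁻²⁴ kg·m/s.
λ = h/p = 6.626 × 10⁻³⁴ / 5.536 × 10⁻²⁴ = 1.20 × 10⁻¹⁰ m = 120 pm.

λ = 120 pm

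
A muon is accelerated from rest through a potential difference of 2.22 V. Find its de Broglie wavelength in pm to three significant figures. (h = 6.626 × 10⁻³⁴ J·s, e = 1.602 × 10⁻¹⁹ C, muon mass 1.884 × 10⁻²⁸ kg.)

λ = 57.2 pm

KE = eV = 1.602 × 10⁻¹⁹ × 2.220 = 3.556 × 10⁻¹⁹ J.
p = √(2mKE) = √(2 × 1.884 × 10⁻²⁸ × 3.556 × 10⁻¹⁹) = 1.158 × 10⁻²³ kg·m/s.
λ = h/p = 6.626 × 10⁻³⁴ / 1.158 × 10⁻²³ = 5.72 × 10⁻¹¹ m = 57.2 pm.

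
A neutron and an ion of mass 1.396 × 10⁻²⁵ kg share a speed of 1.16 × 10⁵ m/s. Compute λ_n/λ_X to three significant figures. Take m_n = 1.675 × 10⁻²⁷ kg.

λ_n/λ_X = 83.3

At fixed v, p = mv so λ = h/(mv) ∝ 1/m.
λ_n/λ_X = m_X/m_n = 1.396 × 10⁻²⁵/1.675 × 10⁻²⁷ = 83.3.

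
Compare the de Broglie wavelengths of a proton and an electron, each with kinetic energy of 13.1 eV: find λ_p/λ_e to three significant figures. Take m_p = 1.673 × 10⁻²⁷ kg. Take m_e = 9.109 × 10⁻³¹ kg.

At fixed KE, p = √(2mKE) so λ = h/p ∝ 1/√m.
λ_p/λ_e = √(m_e/m_p) = √(9.109 × 10⁻³¹/1.673 × 10⁻²⁷) = √(5.445 × 10⁻⁴) = 0.0233.

λ_p/λ_e = 0.0233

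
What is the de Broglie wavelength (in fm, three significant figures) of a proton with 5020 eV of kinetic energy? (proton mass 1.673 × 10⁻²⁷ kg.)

KE = 5020 eV = 8.042 × 10⁻¹⁶ J.
p = √(2mKE) = √(2 × 1.673 × 10⁻²⁷ × 8.042 × 10⁻¹⁶) = 1.640 × 10⁻²¹ kg·m/s.
λ = h/p = 6.626 × 10⁻³⁴ / 1.640 × 10⁻²¹ = 4.04 × 10⁻¹³ m = 404 fm.

λ = 404 fm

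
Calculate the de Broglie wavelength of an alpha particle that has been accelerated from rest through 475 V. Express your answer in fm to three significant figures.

KE = 2eV = 2 × 1.602 × 10⁻¹⁹ × 475.0 = 1.522 × 10⁻¹⁶ J.
p = √(2mKE) = √(2 × 6.645 × 10⁻²⁷ × 1.522 × 10⁻¹⁶) = 1.422 × 10⁻²¹ kg·m/s.
λ = h/p = 6.626 × 10⁻³⁴ / 1.422 × 10⁻²¹ = 4.66 × 10⁻¹³ m = 466 fm.

λ = 466 fm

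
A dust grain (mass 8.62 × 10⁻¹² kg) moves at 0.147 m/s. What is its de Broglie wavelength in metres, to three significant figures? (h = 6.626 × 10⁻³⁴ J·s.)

p = mv = 8.62 × 10⁻¹² × 0.147 = 1.267 × 10⁻¹² kg·m/s.
λ = h/p = 6.626 × 10⁻³⁴ / 1.267 × 10⁻¹² = 5.23 × 10⁻²² m.

λ = 5.23 × 10⁻²² m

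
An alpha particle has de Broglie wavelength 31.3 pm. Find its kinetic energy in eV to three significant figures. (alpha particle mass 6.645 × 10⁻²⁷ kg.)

p = h/λ = 6.626 × 10⁻³⁴ / 3.130 × 10⁻¹¹ = 2.117 × 10⁻²³ kg·m/s.
KE = p²/(2m) = (2.117 × 10⁻²³)² / (2 × 6.645 × 10⁻²⁷) = 3.372 × 10⁻²⁰ J = 0.210 eV.

KE = 0.210 eV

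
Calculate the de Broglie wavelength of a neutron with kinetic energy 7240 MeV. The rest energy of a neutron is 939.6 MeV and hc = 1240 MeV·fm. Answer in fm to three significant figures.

λ = 0.153 fm

Total energy E = KE + m₀c² = 7240 + 939.6 = 8179.6 MeV.
(pc)² = E² − (m₀c²)² = (8179.6)² − (939.6)² = 6.602 × 10⁷ MeV², so pc = 8125 MeV.
λ = hc/(pc) = 1240 MeV·fm / 8125 MeV = 0.153 fm.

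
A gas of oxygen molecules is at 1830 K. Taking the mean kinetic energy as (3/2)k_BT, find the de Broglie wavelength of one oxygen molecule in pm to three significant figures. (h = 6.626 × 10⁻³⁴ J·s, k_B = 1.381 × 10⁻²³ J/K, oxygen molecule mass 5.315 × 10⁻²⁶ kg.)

λ = 10.4 pm

KE = (3/2)k_BT = 1.5 × 1.381 × 10⁻²³ × 1830 = 3.791 × 10⁻²⁰ J.
p = √(2mKE) = √(2 × 5.315 × 10⁻²⁶ × 3.791 × 10⁻²⁰) = 6.348 × 10⁻²³ kg·m/s.
λ = h/p = 1.04 × 10⁻¹¹ m = 10.4 pm.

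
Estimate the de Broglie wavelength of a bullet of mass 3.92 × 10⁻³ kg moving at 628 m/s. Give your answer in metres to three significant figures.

λ = 2.69 × 10⁻³⁴ m

p = mv = 3.92 × 10⁻³ × 628 = 2.462 kg·m/s.
λ = h/p = 6.626 × 10⁻³⁴ / 2.462 = 2.69 × 10⁻³⁴ m.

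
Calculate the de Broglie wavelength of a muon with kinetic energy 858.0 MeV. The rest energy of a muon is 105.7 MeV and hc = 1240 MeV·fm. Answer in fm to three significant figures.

λ = 1.29 fm

Total energy E = KE + m₀c² = 858.0 + 105.7 = 963.7 MeV.
(pc)² = E² − (m₀c²)² = (963.7)² − (105.7)² = 9.175 × 10⁵ MeV², so pc = 957.9 MeV.
λ = hc/(pc) = 1240 MeV·fm / 957.9 MeV = 1.29 fm.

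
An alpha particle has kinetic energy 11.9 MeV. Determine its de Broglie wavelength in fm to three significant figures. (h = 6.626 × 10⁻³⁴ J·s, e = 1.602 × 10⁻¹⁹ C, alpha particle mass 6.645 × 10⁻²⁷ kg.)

KE = 11.9 MeV = 1.906 × 10⁻¹² J.
p = √(2mKE) = √(2 × 6.645 × 10⁻²⁷ × 1.906 × 10⁻¹²) = 1.592 × 10⁻¹⁹ kg·m/s.
λ = h/p = 6.626 × 10⁻³⁴ / 1.592 × 10⁻¹⁹ = 4.16 × 10⁻¹⁵ m = 4.16 fm.

λ = 4.16 fm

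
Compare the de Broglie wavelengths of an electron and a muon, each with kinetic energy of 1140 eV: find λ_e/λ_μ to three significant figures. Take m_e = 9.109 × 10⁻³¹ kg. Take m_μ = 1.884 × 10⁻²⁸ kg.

λ_e/λ_μ = 14.4

At fixed KE, p = √(2mKE) so λ = h/p ∝ 1/√m.
λ_e/λ_μ = √(m_μ/m_e) = √(1.884 × 10⁻²⁸/9.109 × 10⁻³¹) = √(206.8) = 14.4.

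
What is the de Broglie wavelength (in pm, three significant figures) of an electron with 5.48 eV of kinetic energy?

λ = 524 pm

KE = 5.48 eV = 8.779 × 10⁻¹⁹ J.
p = √(2mKE) = √(2 × 9.109 × 10⁻³¹ × 8.779 × 10⁻¹⁹) = 1.265 × 10⁻²⁴ kg·m/s.
λ = h/p = 6.626 × 10⁻³⁴ / 1.265 × 10⁻²⁴ = 5.24 × 10⁻¹⁰ m = 524 pm.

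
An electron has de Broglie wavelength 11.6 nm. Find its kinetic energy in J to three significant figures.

p = h/λ = 6.626 × 10⁻³⁴ / 1.160 × 10⁻⁸ = 5.712 × 10⁻²⁶ kg·m/s.
KE = p²/(2m) = (5.712 × 10⁻²⁶)² / (2 × 9.109 × 10⁻³¹) = 1.791 × 10⁻²¹ J = 1.79 × 10⁻²¹ J.

KE = 1.79 × 10⁻²¹ J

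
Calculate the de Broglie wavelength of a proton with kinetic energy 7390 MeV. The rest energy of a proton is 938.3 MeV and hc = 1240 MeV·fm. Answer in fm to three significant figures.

Total energy E = KE + m₀c² = 7390 + 938.3 = 8328.3 MeV.
(pc)² = E² − (m₀c²)² = (8328.3)² − (938.3)² = 6.848 × 10⁷ MeV², so pc = 8275 MeV.
λ = hc/(pc) = 1240 MeV·fm / 8275 MeV = 0.150 fm.

λ = 0.150 fm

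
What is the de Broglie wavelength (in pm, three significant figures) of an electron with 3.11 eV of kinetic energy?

λ = 695 pm

KE = 3.11 eV = 4.982 × 10⁻¹⁹ J.
p = √(2mKE) = √(2 × 9.109 × 10⁻³¹ × 4.982 × 10⁻¹⁹) = 9.527 × 10⁻²⁵ kg·m/s.
λ = h/p = 6.626 × 10⁻³⁴ / 9.527 × 10⁻²⁵ = 6.95 × 10⁻¹⁰ m = 695 pm.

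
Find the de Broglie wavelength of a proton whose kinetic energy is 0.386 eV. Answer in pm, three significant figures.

KE = 0.386 eV = 6.184 × 10⁻²⁰ J.
p = √(2mKE) = √(2 × 1.673 × 10⁻²⁷ × 6.184 × 10⁻²⁰) = 1.438 × 10⁻²³ kg·m/s.
λ = h/p = 6.626 × 10⁻³⁴ / 1.438 × 10⁻²³ = 4.61 × 10⁻¹¹ m = 46.1 pm.

λ = 46.1 pm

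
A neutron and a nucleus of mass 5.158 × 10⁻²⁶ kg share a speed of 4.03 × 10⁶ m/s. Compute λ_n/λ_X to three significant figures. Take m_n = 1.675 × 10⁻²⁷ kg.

λ_n/λ_X = 30.8

At fixed v, p = mv so λ = h/(mv) ∝ 1/m.
λ_n/λ_X = m_X/m_n = 5.158 × 10⁻²⁶/1.675 × 10⁻²⁷ = 30.8.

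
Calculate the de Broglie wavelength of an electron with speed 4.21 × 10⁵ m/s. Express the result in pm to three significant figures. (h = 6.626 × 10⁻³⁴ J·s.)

p = mv = 9.109 × 10⁻³¹ × 4.21 × 10⁵ = 3.835 × 10⁻²⁵ kg·m/s.
λ = h/p = 6.626 × 10⁻³⁴ / 3.835 × 10⁻²⁵ = 1.73 × 10⁻⁹ m = 1730 pm.

λ = 1730 pm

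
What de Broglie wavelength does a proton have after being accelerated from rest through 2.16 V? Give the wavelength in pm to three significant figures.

KE = eV = 1.602 × 10⁻¹⁹ × 2.160 = 3.460 × 10⁻¹⁹ J.
p = √(2mKE) = √(2 × 1.673 × 10⁻²⁷ × 3.460 × 10⁻¹⁹) = 3.403 × 10⁻²³ kg·m/s.
λ = h/p = 6.626 × 10⁻³⁴ / 3.403 × 10⁻²³ = 1.95 × 10⁻¹¹ m = 19.5 pm.

λ = 19.5 pm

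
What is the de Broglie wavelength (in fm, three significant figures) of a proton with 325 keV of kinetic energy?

KE = 325 keV = 5.207 × 10⁻¹⁴ J.
p = √(2mKE) = √(2 × 1.673 × 10⁻²⁷ × 5.207 × 10⁻¹⁴) = 1.320 × 10⁻²⁰ kg·m/s.
λ = h/p = 6.626 × 10⁻³⁴ / 1.320 × 10⁻²⁰ = 5.02 × 10⁻¹⁴ m = 50.2 fm.

λ = 50.2 fm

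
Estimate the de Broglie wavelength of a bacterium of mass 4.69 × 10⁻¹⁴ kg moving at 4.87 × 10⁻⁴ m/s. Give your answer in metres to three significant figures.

λ = 2.90 × 10⁻¹⁷ m

p = mv = 4.69 × 10⁻¹⁴ × 4.87 × 10⁻⁴ = 2.284 × 10⁻¹⁷ kg·m/s.
λ = h/p = 6.626 × 10⁻³⁴ / 2.284 × 10⁻¹⁷ = 2.90 × 10⁻¹⁷ m.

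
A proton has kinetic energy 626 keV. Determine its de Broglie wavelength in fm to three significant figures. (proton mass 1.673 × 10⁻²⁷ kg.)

KE = 626 keV = 1.003 × 10⁻¹³ J.
p = √(2mKE) = √(2 × 1.673 × 10⁻²⁷ × 1.003 × 10⁻¹³) = 1.832 × 10⁻²⁰ kg·m/s.
λ = h/p = 6.626 × 10⁻³⁴ / 1.832 × 10⁻²⁰ = 3.62 × 10⁻¹⁴ m = 36.2 fm.

λ = 36.2 fm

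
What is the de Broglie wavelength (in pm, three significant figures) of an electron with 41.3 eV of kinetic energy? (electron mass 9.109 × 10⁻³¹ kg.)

KE = 41.3 eV = 6.616 × 10⁻¹⁸ J.
p = √(2mKE) = √(2 × 9.109 × 10⁻³¹ × 6.616 × 10⁻¹⁸) = 3.472 × 10⁻²⁴ kg·m/s.
λ = h/p = 6.626 × 10⁻³⁴ / 3.472 × 10⁻²⁴ = 1.91 × 10⁻¹⁰ m = 191 pm.

λ = 191 pm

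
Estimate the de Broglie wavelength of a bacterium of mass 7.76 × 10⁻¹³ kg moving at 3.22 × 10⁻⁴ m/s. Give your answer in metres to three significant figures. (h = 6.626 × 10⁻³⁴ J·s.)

p = mv = 7.76 × 10⁻¹³ × 3.22 × 10⁻⁴ = 2.499 × 10⁻¹⁶ kg·m/s.
λ = h/p = 6.626 × 10⁻³⁴ / 2.499 × 10⁻¹⁶ = 2.65 × 10⁻¹⁸ m.

λ = 2.65 × 10⁻¹⁸ m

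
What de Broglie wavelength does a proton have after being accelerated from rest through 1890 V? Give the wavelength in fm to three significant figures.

KE = eV = 1.602 × 10⁻¹⁹ × 1890 = 3.028 × 10⁻¹⁶ J.
p = √(2mKE) = √(2 × 1.673 × 10⁻²⁷ × 3.028 × 10⁻¹⁶) = 1.007 × 10⁻²¹ kg·m/s.
λ = h/p = 6.626 × 10⁻³⁴ / 1.007 × 10⁻²¹ = 6.58 × 10⁻¹³ m = 658 fm.

λ = 658 fm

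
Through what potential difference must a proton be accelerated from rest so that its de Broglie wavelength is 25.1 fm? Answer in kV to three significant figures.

V = 1300 kV

p = h/λ = 6.626 × 10⁻³⁴ / 2.510 × 10⁻¹⁴ = 2.640 × 10⁻²⁰ kg·m/s.
KE = p²/(2m) = 2.083 × 10⁻¹³ J.
V = KE/e = 2.083 × 10⁻¹³ / (1.602 × 10⁻¹⁹) = 1300 kV.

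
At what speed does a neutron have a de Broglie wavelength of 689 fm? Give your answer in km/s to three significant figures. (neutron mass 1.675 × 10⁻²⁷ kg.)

p = h/λ = 6.626 × 10⁻³⁴ / 6.890 × 10⁻¹³ = 9.617 × 10⁻²² kg·m/s.
v = p/m = 9.617 × 10⁻²² / 1.675 × 10⁻²⁷ = 5.74 × 10⁵ m/s = 574 km/s.

v = 574 km/s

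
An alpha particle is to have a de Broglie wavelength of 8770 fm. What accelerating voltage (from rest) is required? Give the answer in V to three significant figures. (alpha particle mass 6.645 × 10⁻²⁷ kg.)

p = h/λ = 6.626 × 10⁻³⁴ / 8.770 × 10⁻¹² = 7.555 × 10⁻²³ kg·m/s.
KE = p²/(2m) = 4.295 × 10⁻¹⁹ J.
V = KE/2e = 4.295 × 10⁻¹⁹ / (2 × 1.602 × 10⁻¹⁹) = 1.34 V.

V = 1.34 V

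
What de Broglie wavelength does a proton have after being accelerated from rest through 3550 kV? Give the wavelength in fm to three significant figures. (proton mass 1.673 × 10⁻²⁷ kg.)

λ = 15.2 fm

KE = eV = 1.602 × 10⁻¹⁹ × 3.550 × 10⁶ = 5.687 × 10⁻¹³ J.
p = √(2mKE) = √(2 × 1.673 × 10⁻²⁷ × 5.687 × 10⁻¹³) = 4.362 × 10⁻²⁰ kg·m/s.
λ = h/p = 6.626 × 10⁻³⁴ / 4.362 × 10⁻²⁰ = 1.52 × 10⁻¹⁴ m = 15.2 fm.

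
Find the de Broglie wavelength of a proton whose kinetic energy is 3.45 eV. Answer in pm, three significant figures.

KE = 3.45 eV = 5.527 × 10⁻¹⁹ J.
p = √(2mKE) = √(2 × 1.673 × 10⁻²⁷ × 5.527 × 10⁻¹⁹) = 4.300 × 10⁻²³ kg·m/s.
λ = h/p = 6.626 × 10⁻³⁴ / 4.300 × 10⁻²³ = 1.54 × 10⁻¹¹ m = 15.4 pm.

λ = 15.4 pm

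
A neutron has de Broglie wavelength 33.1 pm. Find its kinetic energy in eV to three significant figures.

p = h/λ = 6.626 × 10⁻³⁴ / 3.310 × 10⁻¹¹ = 2.002 × 10⁻²³ kg·m/s.
KE = p²/(2m) = (2.002 × 10⁻²³)² / (2 × 1.675 × 10⁻²⁷) = 1.196 × 10⁻¹⁹ J = 0.747 eV.

KE = 0.747 eV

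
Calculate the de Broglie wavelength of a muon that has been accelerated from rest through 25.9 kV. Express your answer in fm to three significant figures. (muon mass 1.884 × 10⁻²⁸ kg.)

λ = 530 fm

KE = eV = 1.602 × 10⁻¹⁹ × 2.590 × 10⁴ = 4.149 × 10⁻¹⁵ J.
p = √(2mKE) = √(2 × 1.884 × 10⁻²⁸ × 4.149 × 10⁻¹⁵) = 1.250 × 10⁻²¹ kg·m/s.
λ = h/p = 6.626 × 10⁻³⁴ / 1.250 × 10⁻²¹ = 5.30 × 10⁻¹³ m = 530 fm.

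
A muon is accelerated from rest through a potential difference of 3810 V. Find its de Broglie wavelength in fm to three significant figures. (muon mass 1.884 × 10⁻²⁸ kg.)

λ = 1380 fm

KE = eV = 1.602 × 10⁻¹⁹ × 3810 = 6.104 × 10⁻¹⁶ J.
p = √(2mKE) = √(2 × 1.884 × 10⁻²⁸ × 6.104 × 10⁻¹⁶) = 4.796 × 10⁻²² kg·m/s.
λ = h/p = 6.626 × 10⁻³⁴ / 4.796 × 10⁻²² = 1.38 × 10⁻¹² m = 1380 fm.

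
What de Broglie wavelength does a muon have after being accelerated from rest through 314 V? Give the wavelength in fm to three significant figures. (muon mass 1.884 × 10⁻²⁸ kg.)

λ = 4810 fm

KE = eV = 1.602 × 10⁻¹⁹ × 314.0 = 5.030 × 10⁻¹⁷ J.
p = √(2mKE) = √(2 × 1.884 × 10⁻²⁸ × 5.030 × 10⁻¹⁷) = 1.377 × 10⁻²² kg·m/s.
λ = h/p = 6.626 × 10⁻³⁴ / 1.377 × 10⁻²² = 4.81 × 10⁻¹² m = 4810 fm.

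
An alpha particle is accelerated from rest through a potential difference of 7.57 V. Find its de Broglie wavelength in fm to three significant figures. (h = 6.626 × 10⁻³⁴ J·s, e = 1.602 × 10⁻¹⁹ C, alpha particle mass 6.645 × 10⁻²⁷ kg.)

KE = 2eV = 2 × 1.602 × 10⁻¹⁹ × 7.570 = 2.425 × 10⁻¹⁸ J.
p = √(2mKE) = √(2 × 6.645 × 10⁻²⁷ × 2.425 × 10⁻¹⁸) = 1.795 × 10⁻²² kg·m/s.
λ = h/p = 6.626 × 10⁻³⁴ / 1.795 × 10⁻²² = 3.69 × 10⁻¹² m = 3690 fm.

λ = 3690 fm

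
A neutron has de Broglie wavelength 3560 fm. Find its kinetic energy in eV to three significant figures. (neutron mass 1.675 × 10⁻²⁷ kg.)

p = h/λ = 6.626 × 10⁻³⁴ / 3.560 × 10⁻¹² = 1.861 × 10⁻²² kg·m/s.
KE = p²/(2m) = (1.861 × 10⁻²²)² / (2 × 1.675 × 10⁻²⁷) = 1.034 × 10⁻¹⁷ J = 64.5 eV.

KE = 64.5 eV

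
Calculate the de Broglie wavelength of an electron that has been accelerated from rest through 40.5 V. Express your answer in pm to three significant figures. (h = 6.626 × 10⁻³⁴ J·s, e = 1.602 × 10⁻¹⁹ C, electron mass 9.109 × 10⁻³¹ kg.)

KE = eV = 1.602 × 10⁻¹⁹ × 40.50 = 6.488 × 10⁻¹⁸ J.
p = √(2mKE) = √(2 × 9.109 × 10⁻³¹ × 6.488 × 10⁻¹⁸) = 3.438 × 10⁻²⁴ kg·m/s.
λ = h/p = 6.626 × 10⁻³⁴ / 3.438 × 10⁻²⁴ = 1.93 × 10⁻¹⁰ m = 193 pm.

λ = 193 pm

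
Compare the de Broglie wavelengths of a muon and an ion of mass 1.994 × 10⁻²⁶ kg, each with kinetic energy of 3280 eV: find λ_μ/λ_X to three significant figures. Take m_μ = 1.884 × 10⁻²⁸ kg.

At fixed KE, p = √(2mKE) so λ = h/p ∝ 1/√m.
λ_μ/λ_X = √(m_X/m_μ) = √(1.994 × 10⁻²⁶/1.884 × 10⁻²⁸) = √(105.8) = 10.3.

λ_μ/λ_X = 10.3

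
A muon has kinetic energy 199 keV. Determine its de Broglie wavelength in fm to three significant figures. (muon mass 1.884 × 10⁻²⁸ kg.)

KE = 199 keV = 3.188 × 10⁻¹⁴ J.
p = √(2mKE) = √(2 × 1.884 × 10⁻²⁸ × 3.188 × 10⁻¹⁴) = 3.466 × 10⁻²¹ kg·m/s.
λ = h/p = 6.626 × 10⁻³⁴ / 3.466 × 10⁻²¹ = 1.91 × 10⁻¹³ m = 191 fm.

λ = 191 fm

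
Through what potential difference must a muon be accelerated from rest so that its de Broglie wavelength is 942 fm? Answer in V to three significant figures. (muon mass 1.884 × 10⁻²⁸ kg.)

p = h/λ = 6.626 × 10⁻³⁴ / 9.420 × 10⁻¹³ = 7.034 × 10⁻²² kg·m/s.
KE = p²/(2m) = 1.313 × 10⁻¹⁵ J.
V = KE/e = 1.313 × 10⁻¹⁵ / (1.602 × 10⁻¹⁹) = 8200 V.

V = 8200 V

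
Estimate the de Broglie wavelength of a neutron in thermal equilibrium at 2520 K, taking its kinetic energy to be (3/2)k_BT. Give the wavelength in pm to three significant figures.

λ = 50.1 pm

KE = (3/2)k_BT = 1.5 × 1.381 × 10⁻²³ × 2520 = 5.220 × 10⁻²⁰ J.
p = √(2mKE) = √(2 × 1.675 × 10⁻²⁷ × 5.220 × 10⁻²⁰) = 1.322 × 10⁻²³ kg·m/s.
λ = h/p = 5.01 × 10⁻¹¹ m = 50.1 pm.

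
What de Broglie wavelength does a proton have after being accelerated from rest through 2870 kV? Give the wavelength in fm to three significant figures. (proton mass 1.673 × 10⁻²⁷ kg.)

λ = 16.9 fm

KE = eV = 1.602 × 10⁻¹⁹ × 2.870 × 10⁶ = 4.598 × 10⁻¹³ J.
p = √(2mKE) = √(2 × 1.673 × 10⁻²⁷ × 4.598 × 10⁻¹³) = 3.922 × 10⁻²⁰ kg·m/s.
λ = h/p = 6.626 × 10⁻³⁴ / 3.922 × 10⁻²⁰ = 1.69 × 10⁻¹⁴ m = 16.9 fm.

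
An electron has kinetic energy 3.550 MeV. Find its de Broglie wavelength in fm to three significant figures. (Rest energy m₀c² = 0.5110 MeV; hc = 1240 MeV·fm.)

Total energy E = KE + m₀c² = 3.550 + 0.5110 = 4.0610 MeV.
(pc)² = E² − (m₀c²)² = (4.0610)² − (0.5110)² = 16.23 MeV², so pc = 4.029 MeV.
λ = hc/(pc) = 1240 MeV·fm / 4.029 MeV = 308 fm.

λ = 308 fm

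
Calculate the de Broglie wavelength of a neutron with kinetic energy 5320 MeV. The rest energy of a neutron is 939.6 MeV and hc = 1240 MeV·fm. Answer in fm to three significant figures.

Total energy E = KE + m₀c² = 5320 + 939.6 = 6259.6 MeV.
(pc)² = E² − (m₀c²)² = (6259.6)² − (939.6)² = 3.830 × 10⁷ MeV², so pc = 6189 MeV.
λ = hc/(pc) = 1240 MeV·fm / 6189 MeV = 0.200 fm.

λ = 0.200 fm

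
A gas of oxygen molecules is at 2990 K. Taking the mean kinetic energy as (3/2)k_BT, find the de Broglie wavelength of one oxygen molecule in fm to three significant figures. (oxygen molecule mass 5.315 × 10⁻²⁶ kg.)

λ = 8170 fm

KE = (3/2)k_BT = 1.5 × 1.381 × 10⁻²³ × 2990 = 6.194 × 10⁻²⁰ J.
p = √(2mKE) = √(2 × 5.315 × 10⁻²⁶ × 6.194 × 10⁻²⁰) = 8.114 × 10⁻²³ kg·m/s.
λ = h/p = 8.17 × 10⁻¹² m = 8170 fm.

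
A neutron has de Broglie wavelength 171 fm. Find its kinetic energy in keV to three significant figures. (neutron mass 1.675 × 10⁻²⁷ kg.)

p = h/λ = 6.626 × 10⁻³⁴ / 1.710 × 10⁻¹³ = 3.875 × 10⁻²¹ kg·m/s.
KE = p²/(2m) = (3.875 × 10⁻²¹)² / (2 × 1.675 × 10⁻²⁷) = 4.482 × 10⁻¹⁵ J = 28.0 keV.

KE = 28.0 keV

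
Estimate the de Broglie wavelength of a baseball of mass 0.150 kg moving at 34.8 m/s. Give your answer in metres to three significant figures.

λ = 1.27 × 10⁻³⁴ m

p = mv = 0.150 × 34.8 = 5.220 kg·m/s.
λ = h/p = 6.626 × 10⁻³⁴ / 5.220 = 1.27 × 10⁻³⁴ m.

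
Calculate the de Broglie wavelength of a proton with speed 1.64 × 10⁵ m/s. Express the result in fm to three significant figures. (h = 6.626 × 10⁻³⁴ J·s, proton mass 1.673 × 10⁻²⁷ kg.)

p = mv = 1.673 × 10⁻²⁷ × 1.64 × 10⁵ = 2.744 × 10⁻²² kg·m/s.
λ = h/p = 6.626 × 10⁻³⁴ / 2.744 × 10⁻²² = 2.41 × 10⁻¹² m = 2410 fm.

λ = 2410 fm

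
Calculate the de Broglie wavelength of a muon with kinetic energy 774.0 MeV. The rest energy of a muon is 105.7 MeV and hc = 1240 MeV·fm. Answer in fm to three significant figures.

λ = 1.42 fm

Total energy E = KE + m₀c² = 774.0 + 105.7 = 879.7 MeV.
(pc)² = E² − (m₀c²)² = (879.7)² − (105.7)² = 7.627 × 10⁵ MeV², so pc = 873.3 MeV.
λ = hc/(pc) = 1240 MeV·fm / 873.3 MeV = 1.42 fm.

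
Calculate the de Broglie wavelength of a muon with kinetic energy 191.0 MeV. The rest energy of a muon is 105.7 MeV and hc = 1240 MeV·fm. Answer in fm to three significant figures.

λ = 4.47 fm

Total energy E = KE + m₀c² = 191.0 + 105.7 = 296.7 MeV.
(pc)² = E² − (m₀c²)² = (296.7)² − (105.7)² = 7.686 × 10⁴ MeV², so pc = 277.2 MeV.
λ = hc/(pc) = 1240 MeV·fm / 277.2 MeV = 4.47 fm.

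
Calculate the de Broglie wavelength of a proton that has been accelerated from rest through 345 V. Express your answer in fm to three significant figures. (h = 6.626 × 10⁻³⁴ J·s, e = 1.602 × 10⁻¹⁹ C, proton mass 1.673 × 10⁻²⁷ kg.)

KE = eV = 1.602 × 10⁻¹⁹ × 345.0 = 5.527 × 10⁻¹⁷ J.
p = √(2mKE) = √(2 × 1.673 × 10⁻²⁷ × 5.527 × 10⁻¹⁷) = 4.300 × 10⁻²² kg·m/s.
λ = h/p = 6.626 × 10⁻³⁴ / 4.300 × 10⁻²² = 1.54 × 10⁻¹² m = 1540 fm.

λ = 1540 fm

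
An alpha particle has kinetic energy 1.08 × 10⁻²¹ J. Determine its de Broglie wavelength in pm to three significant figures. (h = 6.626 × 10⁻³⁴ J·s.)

λ = 175 pm

p = √(2mKE) = √(2 × 6.645 × 10⁻²⁷ × 1.080 × 10⁻²¹) = 3.789 × 10⁻²⁴ kg·m/s.
λ = h/p = 6.626 × 10⁻³⁴ / 3.789 × 10⁻²⁴ = 1.75 × 10⁻¹⁰ m = 175 pm.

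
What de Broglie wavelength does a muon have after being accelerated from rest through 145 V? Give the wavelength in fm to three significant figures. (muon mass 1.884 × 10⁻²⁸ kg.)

λ = 7080 fm

KE = eV = 1.602 × 10⁻¹⁹ × 145.0 = 2.323 × 10⁻¹⁷ J.
p = √(2mKE) = √(2 × 1.884 × 10⁻²⁸ × 2.323 × 10⁻¹⁷) = 9.356 × 10⁻²³ kg·m/s.
λ = h/p = 6.626 × 10⁻³⁴ / 9.356 × 10⁻²³ = 7.08 × 10⁻¹² m = 7080 fm.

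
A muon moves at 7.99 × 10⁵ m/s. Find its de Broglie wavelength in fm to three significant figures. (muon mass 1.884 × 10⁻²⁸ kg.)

p = mv = 1.884 × 10⁻²⁸ × 7.99 × 10⁵ = 1.505 × 10⁻²² kg·m/s.
λ = h/p = 6.626 × 10⁻³⁴ / 1.505 × 10⁻²² = 4.40 × 10⁻¹² m = 4400 fm.

λ = 4400 fm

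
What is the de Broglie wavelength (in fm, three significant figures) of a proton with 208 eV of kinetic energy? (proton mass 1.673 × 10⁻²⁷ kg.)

KE = 208 eV = 3.332 × 10⁻¹⁷ J.
p = √(2mKE) = √(2 × 1.673 × 10⁻²⁷ × 3.332 × 10⁻¹⁷) = 3.339 × 10⁻²² kg·m/s.
λ = h/p = 6.626 × 10⁻³⁴ / 3.339 × 10⁻²² = 1.98 × 10⁻¹² m = 1980 fm.

λ = 1980 fm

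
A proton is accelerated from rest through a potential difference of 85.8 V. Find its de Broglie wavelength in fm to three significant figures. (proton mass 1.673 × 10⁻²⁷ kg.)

λ = 3090 fm

KE = eV = 1.602 × 10⁻¹⁹ × 85.80 = 1.375 × 10⁻¹⁷ J.
p = √(2mKE) = √(2 × 1.673 × 10⁻²⁷ × 1.375 × 10⁻¹⁷) = 2.145 × 10⁻²² kg·m/s.
λ = h/p = 6.626 × 10⁻³⁴ / 2.145 × 10⁻²² = 3.09 × 10⁻¹² m = 3090 fm.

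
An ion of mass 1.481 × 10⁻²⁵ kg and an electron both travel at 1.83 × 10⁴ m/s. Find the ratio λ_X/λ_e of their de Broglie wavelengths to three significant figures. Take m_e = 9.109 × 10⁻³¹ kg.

λ_X/λ_e = 6.15 × 10⁻⁶

At fixed v, p = mv so λ = h/(mv) ∝ 1/m.
λ_X/λ_e = m_e/m_X = 9.109 × 10⁻³¹/1.481 × 10⁻²⁵ = 6.15 × 10⁻⁶.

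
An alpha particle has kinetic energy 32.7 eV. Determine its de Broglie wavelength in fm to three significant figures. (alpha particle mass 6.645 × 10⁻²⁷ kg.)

KE = 32.7 eV = 5.239 × 10⁻¹⁸ J.
p = √(2mKE) = √(2 × 6.645 × 10⁻²⁷ × 5.239 × 10⁻¹⁸) = 2.639 × 10⁻²² kg·m/s.
λ = h/p = 6.626 × 10⁻³⁴ / 2.639 × 10⁻²² = 2.51 × 10⁻¹² m = 2510 fm.

λ = 2510 fm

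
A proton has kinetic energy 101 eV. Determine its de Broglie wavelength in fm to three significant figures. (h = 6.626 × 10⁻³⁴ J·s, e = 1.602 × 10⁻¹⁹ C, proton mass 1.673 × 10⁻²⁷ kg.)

λ = 2850 fm

KE = 101 eV = 1.618 × 10⁻¹⁷ J.
p = √(2mKE) = √(2 × 1.673 × 10⁻²⁷ × 1.618 × 10⁻¹⁷) = 2.327 × 10⁻²² kg·m/s.
λ = h/p = 6.626 × 10⁻³⁴ / 2.327 × 10⁻²² = 2.85 × 10⁻¹² m = 2850 fm.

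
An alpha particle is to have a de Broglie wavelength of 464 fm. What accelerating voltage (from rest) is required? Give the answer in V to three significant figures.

V = 479 V

p = h/λ = 6.626 × 10⁻³⁴ / 4.640 × 10⁻¹³ = 1.428 × 10⁻²¹ kg·m/s.
KE = p²/(2m) = 1.534 × 10⁻¹⁶ J.
V = KE/2e = 1.534 × 10⁻¹⁶ / (2 × 1.602 × 10⁻¹⁹) = 479 V.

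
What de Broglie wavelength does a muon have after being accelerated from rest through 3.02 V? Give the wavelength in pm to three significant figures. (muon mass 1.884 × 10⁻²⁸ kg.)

KE = eV = 1.602 × 10⁻¹⁹ × 3.020 = 4.838 × 10⁻¹⁹ J.
p = √(2mKE) = √(2 × 1.884 × 10⁻²⁸ × 4.838 × 10⁻¹⁹) = 1.350 × 10⁻²³ kg·m/s.
λ = h/p = 6.626 × 10⁻³⁴ / 1.350 × 10⁻²³ = 4.91 × 10⁻¹¹ m = 49.1 pm.

λ = 49.1 pm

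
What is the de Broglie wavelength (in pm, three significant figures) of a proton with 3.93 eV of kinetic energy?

KE = 3.93 eV = 6.296 × 10⁻¹⁹ J.
p = √(2mKE) = √(2 × 1.673 × 10⁻²⁷ × 6.296 × 10⁻¹⁹) = 4.590 × 10⁻²³ kg·m/s.
λ = h/p = 6.626 × 10⁻³⁴ / 4.590 × 10⁻²³ = 1.44 × 10⁻¹¹ m = 14.4 pm.

λ = 14.4 pm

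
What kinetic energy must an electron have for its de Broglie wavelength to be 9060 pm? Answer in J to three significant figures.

KE = 2.94 × 10⁻²¹ J

p = h/λ = 6.626 × 10⁻³⁴ / 9.060 × 10⁻⁹ = 7.313 × 10⁻²⁶ kg·m/s.
KE = p²/(2m) = (7.313 × 10⁻²⁶)² / (2 × 9.109 × 10⁻³¹) = 2.936 × 10⁻²¹ J = 2.94 × 10⁻²¹ J.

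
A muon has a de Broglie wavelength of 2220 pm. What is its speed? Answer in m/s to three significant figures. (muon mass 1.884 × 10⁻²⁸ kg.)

p = h/λ = 6.626 × 10⁻³⁴ / 2.220 × 10⁻⁹ = 2.985 × 10⁻²⁵ kg·m/s.
v = p/m = 2.985 × 10⁻²⁵ / 1.884 × 10⁻²⁸ = 1.58 × 10³ m/s = 1580 m/s.

v = 1580 m/s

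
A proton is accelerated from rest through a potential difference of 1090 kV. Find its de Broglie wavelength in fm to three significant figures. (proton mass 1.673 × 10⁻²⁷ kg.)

KE = eV = 1.602 × 10⁻¹⁹ × 1.090 × 10⁶ = 1.746 × 10⁻¹³ J.
p = √(2mKE) = √(2 × 1.673 × 10⁻²⁷ × 1.746 × 10⁻¹³) = 2.417 × 10⁻²⁰ kg·m/s.
λ = h/p = 6.626 × 10⁻³⁴ / 2.417 × 10⁻²⁰ = 2.74 × 10⁻¹⁴ m = 27.4 fm.

λ = 27.4 fm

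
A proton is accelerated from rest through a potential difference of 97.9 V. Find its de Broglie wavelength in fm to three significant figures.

λ = 2890 fm

KE = eV = 1.602 × 10⁻¹⁹ × 97.90 = 1.568 × 10⁻¹⁷ J.
p = √(2mKE) = √(2 × 1.673 × 10⁻²⁷ × 1.568 × 10⁻¹⁷) = 2.291 × 10⁻²² kg·m/s.
λ = h/p = 6.626 × 10⁻³⁴ / 2.291 × 10⁻²² = 2.89 × 10⁻¹² m = 2890 fm.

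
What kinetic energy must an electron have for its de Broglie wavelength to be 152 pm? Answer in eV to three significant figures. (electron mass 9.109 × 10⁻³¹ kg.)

p = h/λ = 6.626 × 10⁻³⁴ / 1.520 × 10⁻¹⁰ = 4.359 × 10⁻²⁴ kg·m/s.
KE = p²/(2m) = (4.359 × 10⁻²⁴)² / (2 × 9.109 × 10⁻³¹) = 1.043 × 10⁻¹⁷ J = 65.1 eV.

KE = 65.1 eV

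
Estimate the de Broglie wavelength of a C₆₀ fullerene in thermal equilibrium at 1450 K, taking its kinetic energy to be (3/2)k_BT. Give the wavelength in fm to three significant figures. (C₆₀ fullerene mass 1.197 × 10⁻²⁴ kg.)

λ = 2470 fm

KE = (3/2)k_BT = 1.5 × 1.381 × 10⁻²³ × 1450 = 3.004 × 10⁻²⁰ J.
p = √(2mKE) = √(2 × 1.197 × 10⁻²⁴ × 3.004 × 10⁻²⁰) = 2.682 × 10⁻²² kg·m/s.
λ = h/p = 2.47 × 10⁻¹² m = 2470 fm.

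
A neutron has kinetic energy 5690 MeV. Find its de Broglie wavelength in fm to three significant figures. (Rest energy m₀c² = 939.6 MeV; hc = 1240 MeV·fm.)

Total energy E = KE + m₀c² = 5690 + 939.6 = 6629.6 MeV.
(pc)² = E² − (m₀c²)² = (6629.6)² − (939.6)² = 4.307 × 10⁷ MeV², so pc = 6563 MeV.
λ = hc/(pc) = 1240 MeV·fm / 6563 MeV = 0.189 fm.

λ = 0.189 fm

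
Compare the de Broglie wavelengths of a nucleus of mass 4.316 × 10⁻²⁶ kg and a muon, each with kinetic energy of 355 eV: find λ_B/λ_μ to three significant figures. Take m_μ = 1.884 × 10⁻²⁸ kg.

λ_B/λ_μ = 0.0661

At fixed KE, p = √(2mKE) so λ = h/p ∝ 1/√m.
λ_B/λ_μ = √(m_μ/m_B) = √(1.884 × 10⁻²⁸/4.316 × 10⁻²⁶) = √(4.365 × 10⁻³) = 0.0661.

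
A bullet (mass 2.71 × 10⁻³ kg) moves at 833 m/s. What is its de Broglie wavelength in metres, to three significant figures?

λ = 2.94 × 10⁻³⁴ m

p = mv = 2.71 × 10⁻³ × 833 = 2.257 kg·m/s.
λ = h/p = 6.626 × 10⁻³⁴ / 2.257 = 2.94 × 10⁻³⁴ m.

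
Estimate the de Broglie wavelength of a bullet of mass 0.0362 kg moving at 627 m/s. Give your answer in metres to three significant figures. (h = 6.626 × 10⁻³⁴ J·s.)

λ = 2.92 × 10⁻³⁵ m

p = mv = 0.0362 × 627 = 2.270 × 10¹ kg·m/s.
λ = h/p = 6.626 × 10⁻³⁴ / 2.270 × 10¹ = 2.92 × 10⁻³⁵ m.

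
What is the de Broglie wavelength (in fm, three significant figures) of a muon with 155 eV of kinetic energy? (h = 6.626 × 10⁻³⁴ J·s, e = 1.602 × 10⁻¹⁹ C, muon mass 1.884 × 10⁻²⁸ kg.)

λ = 6850 fm

KE = 155 eV = 2.483 × 10⁻¹⁷ J.
p = √(2mKE) = √(2 × 1.884 × 10⁻²⁸ × 2.483 × 10⁻¹⁷) = 9.673 × 10⁻²³ kg·m/s.
λ = h/p = 6.626 × 10⁻³⁴ / 9.673 × 10⁻²³ = 6.85 × 10⁻¹² m = 6850 fm.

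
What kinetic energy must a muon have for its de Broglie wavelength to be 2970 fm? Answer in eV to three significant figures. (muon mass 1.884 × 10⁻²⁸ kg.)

KE = 825 eV

p = h/λ = 6.626 × 10⁻³⁴ / 2.970 × 10⁻¹² = 2.231 × 10⁻²² kg·m/s.
KE = p²/(2m) = (2.231 × 10⁻²²)² / (2 × 1.884 × 10⁻²⁸) = 1.321 × 10⁻¹⁶ J = 825 eV.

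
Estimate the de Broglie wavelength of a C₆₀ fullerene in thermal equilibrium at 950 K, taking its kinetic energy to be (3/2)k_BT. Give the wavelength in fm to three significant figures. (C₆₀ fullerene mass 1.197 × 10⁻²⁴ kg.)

KE = (3/2)k_BT = 1.5 × 1.381 × 10⁻²³ × 950 = 1.968 × 10⁻²⁰ J.
p = √(2mKE) = √(2 × 1.197 × 10⁻²⁴ × 1.968 × 10⁻²⁰) = 2.171 × 10⁻²² kg·m/s.
λ = h/p = 3.05 × 10⁻¹² m = 3050 fm.

λ = 3050 fm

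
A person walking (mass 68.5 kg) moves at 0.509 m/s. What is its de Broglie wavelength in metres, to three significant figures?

p = mv = 68.5 × 0.509 = 3.487 × 10¹ kg·m/s.
λ = h/p = 6.626 × 10⁻³⁴ / 3.487 × 10¹ = 1.90 × 10⁻³⁵ m.

λ = 1.90 × 10⁻³⁵ m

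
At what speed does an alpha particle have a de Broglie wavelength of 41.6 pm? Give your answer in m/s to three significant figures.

p = h/λ = 6.626 × 10⁻³⁴ / 4.160 × 10⁻¹¹ = 1.593 × 10⁻²³ kg·m/s.
v = p/m = 1.593 × 10⁻²³ / 6.645 × 10⁻²⁷ = 2.40 × 10³ m/s = 2400 m/s.

v = 2400 m/s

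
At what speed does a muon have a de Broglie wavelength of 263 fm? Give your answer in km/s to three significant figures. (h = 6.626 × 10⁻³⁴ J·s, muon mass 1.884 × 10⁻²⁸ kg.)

v = 1.34 × 10⁴ km/s

p = h/λ = 6.626 × 10⁻³⁴ / 2.630 × 10⁻¹³ = 2.519 × 10⁻²¹ kg·m/s.
v = p/m = 2.519 × 10⁻²¹ / 1.884 × 10⁻²⁸ = 1.34 × 10⁷ m/s = 1.34 × 10⁴ km/s.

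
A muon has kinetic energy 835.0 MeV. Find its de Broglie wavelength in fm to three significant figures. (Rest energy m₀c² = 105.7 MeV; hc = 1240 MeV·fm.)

Total energy E = KE + m₀c² = 835.0 + 105.7 = 940.7 MeV.
(pc)² = E² − (m₀c²)² = (940.7)² − (105.7)² = 8.737 × 10⁵ MeV², so pc = 934.7 MeV.
λ = hc/(pc) = 1240 MeV·fm / 934.7 MeV = 1.33 fm.

λ = 1.33 fm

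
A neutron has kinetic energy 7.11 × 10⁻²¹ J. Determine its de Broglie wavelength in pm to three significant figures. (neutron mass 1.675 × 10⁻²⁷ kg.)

p = √(2mKE) = √(2 × 1.675 × 10⁻²⁷ × 7.110 × 10⁻²¹) = 4.880 × 10⁻²⁴ kg·m/s.
λ = h/p = 6.626 × 10⁻³⁴ / 4.880 × 10⁻²⁴ = 1.36 × 10⁻¹⁰ m = 136 pm.

λ = 136 pm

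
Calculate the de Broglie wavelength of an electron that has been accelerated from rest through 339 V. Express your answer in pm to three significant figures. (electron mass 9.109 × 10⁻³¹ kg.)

KE = eV = 1.602 × 10⁻¹⁹ × 339.0 = 5.431 × 10⁻¹⁷ J.
p = √(2mKE) = √(2 × 9.109 × 10⁻³¹ × 5.431 × 10⁻¹⁷) = 9.947 × 10⁻²⁴ kg·m/s.
λ = h/p = 6.626 × 10⁻³⁴ / 9.947 × 10⁻²⁴ = 6.66 × 10⁻¹¹ m = 66.6 pm.

λ = 66.6 pm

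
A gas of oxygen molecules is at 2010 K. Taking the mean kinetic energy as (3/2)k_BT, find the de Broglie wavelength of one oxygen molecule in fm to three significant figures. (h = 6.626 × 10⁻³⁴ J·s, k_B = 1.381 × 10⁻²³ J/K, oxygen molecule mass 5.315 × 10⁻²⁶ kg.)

KE = (3/2)k_BT = 1.5 × 1.381 × 10⁻²³ × 2010 = 4.164 × 10⁻²⁰ J.
p = √(2mKE) = √(2 × 5.315 × 10⁻²⁶ × 4.164 × 10⁻²⁰) = 6.653 × 10⁻²³ kg·m/s.
λ = h/p = 9.96 × 10⁻¹² m = 9960 fm.

λ = 9960 fm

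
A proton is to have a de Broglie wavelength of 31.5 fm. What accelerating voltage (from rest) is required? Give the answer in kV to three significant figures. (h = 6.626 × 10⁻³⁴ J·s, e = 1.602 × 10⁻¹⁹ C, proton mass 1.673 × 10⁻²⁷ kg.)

p = h/λ = 6.626 × 10⁻³⁴ / 3.150 × 10⁻¹⁴ = 2.103 × 10⁻²⁰ kg·m/s.
KE = p²/(2m) = 1.322 × 10⁻¹³ J.
V = KE/e = 1.322 × 10⁻¹³ / (1.602 × 10⁻¹⁹) = 825 kV.

V = 825 kV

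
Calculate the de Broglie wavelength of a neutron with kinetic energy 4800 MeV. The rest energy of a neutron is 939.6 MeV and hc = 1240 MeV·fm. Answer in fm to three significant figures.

λ = 0.219 fm

Total energy E = KE + m₀c² = 4800 + 939.6 = 5739.6 MeV.
(pc)² = E² − (m₀c²)² = (5739.6)² − (939.6)² = 3.206 × 10⁷ MeV², so pc = 5662 MeV.
λ = hc/(pc) = 1240 MeV·fm / 5662 MeV = 0.219 fm.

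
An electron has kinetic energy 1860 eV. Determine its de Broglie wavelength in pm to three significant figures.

KE = 1860 eV = 2.980 × 10⁻¹⁶ J.
p = √(2mKE) = √(2 × 9.109 × 10⁻³¹ × 2.980 × 10⁻¹⁶) = 2.330 × 10⁻²³ kg·m/s.
λ = h/p = 6.626 × 10⁻³⁴ / 2.330 × 10⁻²³ = 2.84 × 10⁻¹¹ m = 28.4 pm.

λ = 28.4 pm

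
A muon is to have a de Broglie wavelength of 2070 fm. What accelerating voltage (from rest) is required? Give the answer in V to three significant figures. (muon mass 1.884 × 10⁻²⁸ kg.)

p = h/λ = 6.626 × 10⁻³⁴ / 2.070 × 10⁻¹² = 3.201 × 10⁻²² kg·m/s.
KE = p²/(2m) = 2.719 × 10⁻¹⁶ J.
V = KE/e = 2.719 × 10⁻¹⁶ / (1.602 × 10⁻¹⁹) = 1700 V.

V = 1700 V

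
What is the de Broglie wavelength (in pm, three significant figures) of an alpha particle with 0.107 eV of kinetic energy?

λ = 43.9 pm

KE = 0.107 eV = 1.714 × 10⁻²⁰ J.
p = √(2mKE) = √(2 × 6.645 × 10⁻²⁷ × 1.714 × 10⁻²⁰) = 1.509 × 10⁻²³ kg·m/s.
λ = h/p = 6.626 × 10⁻³⁴ / 1.509 × 10⁻²³ = 4.39 × 10⁻¹¹ m = 43.9 pm.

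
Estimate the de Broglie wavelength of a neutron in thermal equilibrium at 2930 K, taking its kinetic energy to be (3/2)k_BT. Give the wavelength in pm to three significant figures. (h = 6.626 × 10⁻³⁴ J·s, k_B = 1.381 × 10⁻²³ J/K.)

λ = 46.5 pm

KE = (3/2)k_BT = 1.5 × 1.381 × 10⁻²³ × 2930 = 6.069 × 10⁻²⁰ J.
p = √(2mKE) = √(2 × 1.675 × 10⁻²⁷ × 6.069 × 10⁻²⁰) = 1.426 × 10⁻²³ kg·m/s.
λ = h/p = 4.65 × 10⁻¹¹ m = 46.5 pm.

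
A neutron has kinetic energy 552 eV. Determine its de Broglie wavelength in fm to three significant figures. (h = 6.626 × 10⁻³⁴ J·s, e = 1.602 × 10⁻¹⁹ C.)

KE = 552 eV = 8.843 × 10⁻¹⁷ J.
p = √(2mKE) = √(2 × 1.675 × 10⁻²⁷ × 8.843 × 10⁻¹⁷) = 5.443 × 10⁻²² kg·m/s.
λ = h/p = 6.626 × 10⁻³⁴ / 5.443 × 10⁻²² = 1.22 × 10⁻¹² m = 1220 fm.

λ = 1220 fm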